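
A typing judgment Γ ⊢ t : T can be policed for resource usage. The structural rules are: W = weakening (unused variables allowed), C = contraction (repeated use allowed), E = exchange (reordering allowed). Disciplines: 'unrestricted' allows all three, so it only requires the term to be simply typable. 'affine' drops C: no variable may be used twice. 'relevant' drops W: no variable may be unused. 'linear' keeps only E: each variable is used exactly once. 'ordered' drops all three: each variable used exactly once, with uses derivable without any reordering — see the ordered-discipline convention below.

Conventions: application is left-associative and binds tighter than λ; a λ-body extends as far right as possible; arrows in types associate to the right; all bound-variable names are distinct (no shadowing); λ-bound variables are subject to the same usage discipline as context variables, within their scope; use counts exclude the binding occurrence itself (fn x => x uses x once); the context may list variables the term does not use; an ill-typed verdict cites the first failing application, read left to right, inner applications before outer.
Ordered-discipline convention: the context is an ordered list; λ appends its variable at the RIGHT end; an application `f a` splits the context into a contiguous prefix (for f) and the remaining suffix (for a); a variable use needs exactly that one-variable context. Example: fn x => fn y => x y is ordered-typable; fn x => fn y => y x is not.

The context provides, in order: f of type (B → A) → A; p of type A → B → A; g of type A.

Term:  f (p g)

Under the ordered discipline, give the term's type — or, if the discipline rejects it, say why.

term : A
use counts: f: 1; p: 1; g: 1
left-to-right use order: f, p, g
typing: well-typed — term : A
summary: ordered ✓ | linear ✓ | affine ✓ | relevant ✓ | unrestricted ✓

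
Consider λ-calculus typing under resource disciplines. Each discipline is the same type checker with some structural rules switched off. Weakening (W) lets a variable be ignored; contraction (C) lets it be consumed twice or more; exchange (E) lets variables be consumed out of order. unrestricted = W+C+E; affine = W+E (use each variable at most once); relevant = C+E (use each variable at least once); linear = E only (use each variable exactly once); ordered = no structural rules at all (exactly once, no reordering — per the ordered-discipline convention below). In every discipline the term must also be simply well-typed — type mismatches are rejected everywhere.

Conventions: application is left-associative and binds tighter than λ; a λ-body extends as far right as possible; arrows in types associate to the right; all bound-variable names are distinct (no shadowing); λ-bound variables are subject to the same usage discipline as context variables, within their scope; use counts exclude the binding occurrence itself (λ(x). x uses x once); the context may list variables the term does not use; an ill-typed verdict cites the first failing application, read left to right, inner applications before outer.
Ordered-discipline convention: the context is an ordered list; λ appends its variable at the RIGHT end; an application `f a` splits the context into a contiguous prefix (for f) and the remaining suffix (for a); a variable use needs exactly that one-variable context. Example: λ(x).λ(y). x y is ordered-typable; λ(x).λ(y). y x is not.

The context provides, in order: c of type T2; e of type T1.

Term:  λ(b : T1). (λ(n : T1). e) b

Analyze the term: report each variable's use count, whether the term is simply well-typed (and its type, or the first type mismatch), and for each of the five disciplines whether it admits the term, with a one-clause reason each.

use counts: c: 0; e: 1; b [bound]: 1; n [bound]: 0
uses in reading order: e, b
typing: well-typed — term : T1 -> T1
ordered: ✗, needs weakening: c, n unused
linear: ✗, needs weakening: c, n unused
affine: ✓, none of c, e, b, n used more than once
relevant: ✗, needs weakening: c, n unused
unrestricted: ✓, simply typable at T1 -> T1; W, C, E all held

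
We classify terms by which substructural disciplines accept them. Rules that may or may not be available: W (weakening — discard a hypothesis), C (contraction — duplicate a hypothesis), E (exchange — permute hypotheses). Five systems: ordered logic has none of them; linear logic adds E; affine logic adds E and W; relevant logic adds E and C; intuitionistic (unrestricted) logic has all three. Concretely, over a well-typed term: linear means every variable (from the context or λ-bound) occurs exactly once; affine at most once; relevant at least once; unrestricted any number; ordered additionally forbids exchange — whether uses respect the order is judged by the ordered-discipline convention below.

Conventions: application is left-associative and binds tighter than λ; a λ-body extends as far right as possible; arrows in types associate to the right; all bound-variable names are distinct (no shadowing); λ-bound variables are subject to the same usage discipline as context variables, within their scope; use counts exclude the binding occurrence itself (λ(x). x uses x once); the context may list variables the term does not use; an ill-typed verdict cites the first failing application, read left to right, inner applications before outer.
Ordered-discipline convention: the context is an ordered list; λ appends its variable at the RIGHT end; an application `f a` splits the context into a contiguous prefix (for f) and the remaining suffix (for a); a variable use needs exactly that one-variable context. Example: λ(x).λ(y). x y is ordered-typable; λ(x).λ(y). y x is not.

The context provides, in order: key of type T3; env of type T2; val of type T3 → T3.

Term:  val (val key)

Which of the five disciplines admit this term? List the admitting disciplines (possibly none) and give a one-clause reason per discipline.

admitting disciplines: unrestricted
counts: key: 1, env: 0, val: 2
order of uses: val, val, key
typing: well-typed — term : T3
ordered ✗ (val ×2 used more than once (contraction); env never used (weakening))
linear ✗ (val ×2 used more than once (contraction); env never used (weakening))
affine ✗ (val ×2 used more than once (contraction))
relevant ✗ (env never used (weakening))
unrestricted ✓ (typability at T3 is all that's needed)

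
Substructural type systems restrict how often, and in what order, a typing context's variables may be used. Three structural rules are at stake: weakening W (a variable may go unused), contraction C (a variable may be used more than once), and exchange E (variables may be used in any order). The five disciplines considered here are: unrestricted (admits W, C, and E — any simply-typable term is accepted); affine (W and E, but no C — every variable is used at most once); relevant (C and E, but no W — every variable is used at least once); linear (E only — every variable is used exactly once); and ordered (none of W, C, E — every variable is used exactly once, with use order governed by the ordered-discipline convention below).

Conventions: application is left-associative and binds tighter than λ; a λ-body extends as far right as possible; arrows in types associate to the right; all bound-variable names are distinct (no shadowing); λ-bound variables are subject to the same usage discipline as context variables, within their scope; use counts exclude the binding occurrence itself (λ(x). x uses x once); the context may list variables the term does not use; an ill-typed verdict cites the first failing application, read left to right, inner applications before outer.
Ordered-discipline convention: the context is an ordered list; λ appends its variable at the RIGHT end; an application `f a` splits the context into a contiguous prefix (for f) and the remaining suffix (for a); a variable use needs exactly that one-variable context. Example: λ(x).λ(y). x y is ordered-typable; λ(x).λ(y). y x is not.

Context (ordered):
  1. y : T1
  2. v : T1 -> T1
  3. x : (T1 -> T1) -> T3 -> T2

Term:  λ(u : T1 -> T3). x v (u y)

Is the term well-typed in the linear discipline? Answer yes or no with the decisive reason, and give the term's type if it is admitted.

yes — single use per variable (y, v, x, u); term : (T1 -> T3) -> T2
counts: y: 1×, v: 1×, x: 1×, u (λ-bound): 1×
order of uses: x, v, u, y
typing: ✓ — (T1 -> T3) -> T2
across the five disciplines: ordered ✗ | linear ✓ | affine ✓ | relevant ✓ | unrestricted ✓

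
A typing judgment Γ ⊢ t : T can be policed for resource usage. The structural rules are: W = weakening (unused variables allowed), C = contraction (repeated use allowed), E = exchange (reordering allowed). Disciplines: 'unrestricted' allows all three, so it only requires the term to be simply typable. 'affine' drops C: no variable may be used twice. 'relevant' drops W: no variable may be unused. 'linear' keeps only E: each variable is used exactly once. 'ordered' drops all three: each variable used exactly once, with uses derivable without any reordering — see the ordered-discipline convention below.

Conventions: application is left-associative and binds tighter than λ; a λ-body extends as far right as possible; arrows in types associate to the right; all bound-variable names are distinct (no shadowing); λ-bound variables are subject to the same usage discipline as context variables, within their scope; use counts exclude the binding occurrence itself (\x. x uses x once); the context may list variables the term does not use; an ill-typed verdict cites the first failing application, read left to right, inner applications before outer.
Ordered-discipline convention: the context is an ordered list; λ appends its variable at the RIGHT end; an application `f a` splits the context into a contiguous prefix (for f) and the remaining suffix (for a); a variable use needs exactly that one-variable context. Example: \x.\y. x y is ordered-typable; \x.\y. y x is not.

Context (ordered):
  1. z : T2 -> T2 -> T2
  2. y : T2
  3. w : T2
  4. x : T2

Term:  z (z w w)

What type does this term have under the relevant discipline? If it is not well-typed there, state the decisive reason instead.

not well-typed under relevant — y, x never used (weakening)
counts: z: 2, y: 0, w: 2, x: 0
uses in reading order: z, z, w, w
typing: ✓ — T2 -> T2
per-discipline verdicts: ordered ✗; linear ✗; affine ✗; relevant ✗; unrestricted ✓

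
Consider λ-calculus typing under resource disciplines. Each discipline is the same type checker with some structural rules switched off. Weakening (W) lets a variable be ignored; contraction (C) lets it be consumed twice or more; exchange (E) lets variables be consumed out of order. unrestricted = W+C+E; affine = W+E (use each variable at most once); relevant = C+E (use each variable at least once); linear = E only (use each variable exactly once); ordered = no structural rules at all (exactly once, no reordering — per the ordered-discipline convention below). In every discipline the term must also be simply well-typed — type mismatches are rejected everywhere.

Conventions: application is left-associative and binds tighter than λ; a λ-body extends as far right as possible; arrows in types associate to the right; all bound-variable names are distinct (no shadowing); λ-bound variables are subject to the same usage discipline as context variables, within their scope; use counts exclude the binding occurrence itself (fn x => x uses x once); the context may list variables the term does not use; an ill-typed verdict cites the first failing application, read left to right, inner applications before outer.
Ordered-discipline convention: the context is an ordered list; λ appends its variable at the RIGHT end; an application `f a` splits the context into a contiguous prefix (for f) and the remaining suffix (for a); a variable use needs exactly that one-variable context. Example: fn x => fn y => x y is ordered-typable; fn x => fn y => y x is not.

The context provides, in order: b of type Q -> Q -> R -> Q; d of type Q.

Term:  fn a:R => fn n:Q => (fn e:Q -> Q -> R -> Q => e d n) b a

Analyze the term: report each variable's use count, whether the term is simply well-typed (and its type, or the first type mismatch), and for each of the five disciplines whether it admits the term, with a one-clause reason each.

usage: b=1; d=1; a [bound]=1; n [bound]=1; e [bound]=1
left-to-right use order: e, d, n, b, a
typing: the term checks, with type R -> Q -> Q
ordered ✗ (needs exchange: uses follow e, d, n, b, a)
linear ✓ (exactly-once usage across b, d, a, n, e)
affine ✓ (none of b, d, a, n, e used more than once)
relevant ✓ (every one of b, d, a, n, e appears)
unrestricted ✓ (simply typable at R -> Q -> Q; W, C, E all held)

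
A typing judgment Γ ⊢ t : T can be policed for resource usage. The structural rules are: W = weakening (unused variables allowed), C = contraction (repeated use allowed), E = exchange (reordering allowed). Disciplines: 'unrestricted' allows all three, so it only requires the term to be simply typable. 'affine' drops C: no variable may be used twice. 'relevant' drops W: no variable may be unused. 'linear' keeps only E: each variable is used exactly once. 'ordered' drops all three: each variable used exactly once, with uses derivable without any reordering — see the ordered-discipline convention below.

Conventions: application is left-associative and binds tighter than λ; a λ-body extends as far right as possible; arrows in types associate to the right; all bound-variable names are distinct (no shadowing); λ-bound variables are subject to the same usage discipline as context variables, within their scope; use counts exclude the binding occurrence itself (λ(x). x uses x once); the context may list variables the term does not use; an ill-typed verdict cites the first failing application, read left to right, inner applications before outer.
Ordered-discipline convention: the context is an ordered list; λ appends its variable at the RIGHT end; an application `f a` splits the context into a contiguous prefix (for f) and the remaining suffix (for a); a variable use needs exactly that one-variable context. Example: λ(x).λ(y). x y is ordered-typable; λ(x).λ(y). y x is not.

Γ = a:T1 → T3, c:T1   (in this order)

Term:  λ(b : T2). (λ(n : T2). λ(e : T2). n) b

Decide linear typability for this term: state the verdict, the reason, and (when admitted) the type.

no — a, c, e left unused
counts: a ×0, c ×0, b [bound] ×1, n [bound] ×1, e [bound] ×0
use order (left to right): n, b
typing: the term checks, with type T2 → T2 → T2
per-discipline verdicts: ordered ✗, linear ✗, affine ✓, relevant ✗, unrestricted ✓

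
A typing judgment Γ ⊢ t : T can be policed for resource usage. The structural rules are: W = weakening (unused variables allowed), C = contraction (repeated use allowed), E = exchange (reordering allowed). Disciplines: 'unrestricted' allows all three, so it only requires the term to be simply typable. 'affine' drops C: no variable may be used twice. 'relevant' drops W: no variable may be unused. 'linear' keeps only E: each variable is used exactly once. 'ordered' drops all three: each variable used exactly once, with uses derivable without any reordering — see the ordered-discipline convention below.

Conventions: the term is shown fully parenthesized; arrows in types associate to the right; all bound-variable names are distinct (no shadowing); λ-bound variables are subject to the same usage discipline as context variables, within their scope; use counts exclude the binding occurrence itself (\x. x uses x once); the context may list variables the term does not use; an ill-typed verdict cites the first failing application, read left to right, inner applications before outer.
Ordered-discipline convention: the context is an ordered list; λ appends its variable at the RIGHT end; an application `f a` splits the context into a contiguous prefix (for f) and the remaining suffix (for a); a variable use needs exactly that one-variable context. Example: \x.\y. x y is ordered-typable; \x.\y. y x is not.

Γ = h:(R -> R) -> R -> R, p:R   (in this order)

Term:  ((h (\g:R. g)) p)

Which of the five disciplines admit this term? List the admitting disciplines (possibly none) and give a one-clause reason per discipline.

admitted in: ordered, linear, affine, relevant, unrestricted
variable uses: h: 1, p: 1, g [bound]: 1
use order (left to right): h, g, p
typing: well-typed — term : R
ordered ✓ (h, p, g once each; derivable with no W/C/E)
linear ✓ (each of h, p, g used exactly once)
affine ✓ (at most one use each (h, p, g))
relevant ✓ (h, p, g: all used, weakening unneeded)
unrestricted ✓ (simply typable at R; W, C, E all held)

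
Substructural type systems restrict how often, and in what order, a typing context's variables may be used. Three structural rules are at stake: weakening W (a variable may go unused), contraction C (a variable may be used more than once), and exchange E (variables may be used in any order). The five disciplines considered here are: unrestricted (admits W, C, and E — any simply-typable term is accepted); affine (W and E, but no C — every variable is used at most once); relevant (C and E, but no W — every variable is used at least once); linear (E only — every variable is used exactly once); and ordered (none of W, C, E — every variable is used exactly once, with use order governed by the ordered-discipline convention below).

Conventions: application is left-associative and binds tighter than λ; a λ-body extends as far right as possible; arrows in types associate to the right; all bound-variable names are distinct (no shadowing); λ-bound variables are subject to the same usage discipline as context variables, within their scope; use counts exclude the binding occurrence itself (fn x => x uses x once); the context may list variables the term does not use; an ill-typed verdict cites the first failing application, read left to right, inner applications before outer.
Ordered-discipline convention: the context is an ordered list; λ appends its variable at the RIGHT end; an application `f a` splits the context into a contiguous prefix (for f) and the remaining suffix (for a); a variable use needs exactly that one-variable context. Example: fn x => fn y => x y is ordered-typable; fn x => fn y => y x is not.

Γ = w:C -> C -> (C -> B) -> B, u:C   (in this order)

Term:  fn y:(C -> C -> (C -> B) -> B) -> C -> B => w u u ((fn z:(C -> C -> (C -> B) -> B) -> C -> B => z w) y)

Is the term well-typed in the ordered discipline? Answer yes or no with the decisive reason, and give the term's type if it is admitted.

no — w ×2, u ×2 used more than once (contraction)
variable uses: w=2; u=2; y (bound)=1; z (bound)=1
order of uses: w, u, u, z, w, y
typing: ✓ — ((C -> C -> (C -> B) -> B) -> C -> B) -> B
per-discipline verdicts: ordered ✗, linear ✗, affine ✗, relevant ✓, unrestricted ✓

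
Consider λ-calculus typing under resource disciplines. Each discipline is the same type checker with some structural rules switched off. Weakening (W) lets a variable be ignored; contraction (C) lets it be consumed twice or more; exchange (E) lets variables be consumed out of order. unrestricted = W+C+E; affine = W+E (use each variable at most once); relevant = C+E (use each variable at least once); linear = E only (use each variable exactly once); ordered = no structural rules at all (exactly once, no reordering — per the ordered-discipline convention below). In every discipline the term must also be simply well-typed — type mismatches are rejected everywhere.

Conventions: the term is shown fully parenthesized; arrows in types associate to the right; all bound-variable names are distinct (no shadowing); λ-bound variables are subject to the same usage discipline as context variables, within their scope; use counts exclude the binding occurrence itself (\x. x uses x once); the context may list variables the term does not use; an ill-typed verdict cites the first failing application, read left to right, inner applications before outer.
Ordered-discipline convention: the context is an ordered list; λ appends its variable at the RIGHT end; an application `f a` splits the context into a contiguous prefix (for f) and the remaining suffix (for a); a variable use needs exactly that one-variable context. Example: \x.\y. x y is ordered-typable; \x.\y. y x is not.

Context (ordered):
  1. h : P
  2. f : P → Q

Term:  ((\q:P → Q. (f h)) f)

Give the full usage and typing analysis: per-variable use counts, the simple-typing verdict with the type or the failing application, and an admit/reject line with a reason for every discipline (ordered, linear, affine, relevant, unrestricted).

usage: h: 1×, f: 2×, q (bound): 0×
left-to-right use order: f, h, f
typing: well-typed at Q
ordered: ✗ — repeated use of f ×2; q never used (weakening)
linear: ✗ — repeated use of f ×2; q never used (weakening)
affine: ✗ — repeated use of f ×2
relevant: ✗ — q never used (weakening)
unrestricted: ✓ — simply typable at Q; W, C, E all held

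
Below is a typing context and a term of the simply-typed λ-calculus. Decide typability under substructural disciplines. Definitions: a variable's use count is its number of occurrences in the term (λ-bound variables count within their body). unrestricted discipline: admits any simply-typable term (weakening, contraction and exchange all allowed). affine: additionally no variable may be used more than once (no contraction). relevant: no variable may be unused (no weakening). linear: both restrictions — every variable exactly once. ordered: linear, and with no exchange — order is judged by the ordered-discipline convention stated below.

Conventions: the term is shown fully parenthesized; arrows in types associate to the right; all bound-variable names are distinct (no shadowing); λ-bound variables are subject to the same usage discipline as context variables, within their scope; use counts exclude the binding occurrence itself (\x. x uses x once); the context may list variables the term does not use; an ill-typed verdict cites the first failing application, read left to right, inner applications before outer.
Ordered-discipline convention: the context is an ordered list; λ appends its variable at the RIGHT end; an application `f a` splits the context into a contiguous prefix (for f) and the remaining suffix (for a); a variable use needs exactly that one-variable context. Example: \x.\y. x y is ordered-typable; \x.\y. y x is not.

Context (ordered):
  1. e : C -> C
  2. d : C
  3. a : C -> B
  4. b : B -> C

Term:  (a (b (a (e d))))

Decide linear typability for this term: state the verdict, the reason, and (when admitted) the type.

no — a ×2 used more than once (contraction)
use counts: e: 1, d: 1, a: 2, b: 1
left-to-right use order: a, b, a, e, d
typing: well-typed — term : B
across the five disciplines: ordered ✗ | linear ✗ | affine ✗ | relevant ✓ | unrestricted ✓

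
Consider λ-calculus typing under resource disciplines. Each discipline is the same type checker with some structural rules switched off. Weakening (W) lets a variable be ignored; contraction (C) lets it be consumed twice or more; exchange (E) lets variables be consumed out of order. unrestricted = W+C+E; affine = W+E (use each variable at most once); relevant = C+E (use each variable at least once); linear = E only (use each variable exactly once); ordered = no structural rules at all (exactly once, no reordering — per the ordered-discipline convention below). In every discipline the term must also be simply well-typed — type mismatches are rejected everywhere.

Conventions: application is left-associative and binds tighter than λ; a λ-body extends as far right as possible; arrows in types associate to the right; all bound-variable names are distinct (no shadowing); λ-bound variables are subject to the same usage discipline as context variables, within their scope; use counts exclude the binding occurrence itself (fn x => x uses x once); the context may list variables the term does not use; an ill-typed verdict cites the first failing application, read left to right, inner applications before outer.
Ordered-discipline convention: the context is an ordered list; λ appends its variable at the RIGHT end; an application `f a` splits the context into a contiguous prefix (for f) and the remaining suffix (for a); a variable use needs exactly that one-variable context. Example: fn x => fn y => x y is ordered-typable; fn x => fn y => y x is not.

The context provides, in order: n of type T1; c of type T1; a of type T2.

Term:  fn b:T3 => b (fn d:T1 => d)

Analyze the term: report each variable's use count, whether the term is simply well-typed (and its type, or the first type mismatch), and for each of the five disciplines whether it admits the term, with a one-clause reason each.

variable uses: n: 0×; c: 0×; a: 0×; b (bound): 1×; d (bound): 1×
left-to-right use order: b, d
typing: ill-typed: non-function type T3 applied to an argument
ordered: ✗, the type mismatch rejects it
linear: ✗, not simply typable
affine: ✗, fails simple typing
relevant: ✗, a type mismatch blocks all five
unrestricted: ✗, the type mismatch rejects it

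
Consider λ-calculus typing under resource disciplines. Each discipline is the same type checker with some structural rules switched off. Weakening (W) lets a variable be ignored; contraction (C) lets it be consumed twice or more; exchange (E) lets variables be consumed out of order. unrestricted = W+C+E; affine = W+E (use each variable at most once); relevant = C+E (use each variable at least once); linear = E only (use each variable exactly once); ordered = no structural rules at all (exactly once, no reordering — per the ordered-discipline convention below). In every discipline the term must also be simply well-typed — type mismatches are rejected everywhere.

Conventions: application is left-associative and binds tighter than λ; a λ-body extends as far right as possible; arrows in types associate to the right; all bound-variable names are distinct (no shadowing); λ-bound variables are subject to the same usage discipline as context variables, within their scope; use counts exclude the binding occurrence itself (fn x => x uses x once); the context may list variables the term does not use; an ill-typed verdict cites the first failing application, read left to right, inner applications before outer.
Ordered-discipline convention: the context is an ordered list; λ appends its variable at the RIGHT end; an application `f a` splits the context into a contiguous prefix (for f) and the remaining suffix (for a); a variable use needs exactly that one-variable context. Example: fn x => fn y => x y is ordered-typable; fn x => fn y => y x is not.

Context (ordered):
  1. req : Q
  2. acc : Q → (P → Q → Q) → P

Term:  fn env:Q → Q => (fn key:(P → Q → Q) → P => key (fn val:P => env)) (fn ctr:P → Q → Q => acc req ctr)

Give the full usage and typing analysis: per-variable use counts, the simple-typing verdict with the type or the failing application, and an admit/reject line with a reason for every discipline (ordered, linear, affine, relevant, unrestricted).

use counts: req=1, acc=1, env [bound]=1, key [bound]=1, val [bound]=0, ctr [bound]=1
uses in reading order: key, env, acc, req, ctr
typing: ✓ — (Q → Q) → P
ordered ✗ (val never used (weakening))
linear ✗ (val never used (weakening))
affine ✓ (req, acc, env, key, val, ctr: no repeats, contraction unneeded)
relevant ✗ (val never used (weakening))
unrestricted ✓ (typability at (Q → Q) → P is all that's needed)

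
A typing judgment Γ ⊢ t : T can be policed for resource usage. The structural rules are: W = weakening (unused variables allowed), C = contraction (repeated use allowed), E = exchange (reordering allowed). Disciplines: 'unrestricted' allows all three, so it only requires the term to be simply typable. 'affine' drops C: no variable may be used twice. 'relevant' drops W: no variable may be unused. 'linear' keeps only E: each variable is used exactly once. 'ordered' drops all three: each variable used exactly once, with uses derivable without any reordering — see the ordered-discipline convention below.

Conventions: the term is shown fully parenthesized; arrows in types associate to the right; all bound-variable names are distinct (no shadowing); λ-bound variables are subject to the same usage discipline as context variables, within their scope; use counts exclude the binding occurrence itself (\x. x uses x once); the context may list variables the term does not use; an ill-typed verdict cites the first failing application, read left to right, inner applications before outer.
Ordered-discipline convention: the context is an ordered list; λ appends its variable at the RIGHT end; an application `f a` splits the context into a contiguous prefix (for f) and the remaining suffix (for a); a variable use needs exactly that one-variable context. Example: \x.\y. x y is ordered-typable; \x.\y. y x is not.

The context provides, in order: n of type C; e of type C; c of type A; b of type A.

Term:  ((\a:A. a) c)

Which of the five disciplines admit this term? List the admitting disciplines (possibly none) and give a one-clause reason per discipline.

accepted by: affine, unrestricted
variable uses: n=0, e=0, c=1, b=0, a [bound]=1
uses in reading order: a, c
typing: well-typed at A
ordered ✗ (n, e, b never used (weakening))
linear ✗ (n, e, b never used (weakening))
affine ✓ (none of n, e, c, b, a used more than once)
relevant ✗ (n, e, b never used (weakening))
unrestricted ✓ (well-typed at A; no restrictions here)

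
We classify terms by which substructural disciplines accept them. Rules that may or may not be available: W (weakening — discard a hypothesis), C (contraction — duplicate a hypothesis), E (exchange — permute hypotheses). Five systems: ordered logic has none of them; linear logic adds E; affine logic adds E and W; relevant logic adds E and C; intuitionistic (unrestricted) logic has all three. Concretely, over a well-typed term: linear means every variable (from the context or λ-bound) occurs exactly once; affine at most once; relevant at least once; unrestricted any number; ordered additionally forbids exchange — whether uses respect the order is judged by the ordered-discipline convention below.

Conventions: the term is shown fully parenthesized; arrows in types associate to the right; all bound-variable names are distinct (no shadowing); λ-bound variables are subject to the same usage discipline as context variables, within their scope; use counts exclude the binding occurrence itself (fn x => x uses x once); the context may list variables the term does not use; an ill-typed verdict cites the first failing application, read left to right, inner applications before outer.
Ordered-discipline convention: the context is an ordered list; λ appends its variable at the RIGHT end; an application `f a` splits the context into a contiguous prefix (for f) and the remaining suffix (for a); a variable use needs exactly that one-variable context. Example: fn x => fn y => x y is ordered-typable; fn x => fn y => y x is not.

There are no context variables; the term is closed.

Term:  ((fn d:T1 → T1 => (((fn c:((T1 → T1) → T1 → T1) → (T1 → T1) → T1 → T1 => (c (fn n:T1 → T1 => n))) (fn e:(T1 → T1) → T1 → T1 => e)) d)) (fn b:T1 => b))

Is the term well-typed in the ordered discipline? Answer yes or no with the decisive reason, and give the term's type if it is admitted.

yes — d, c, n, e, b: once each, no exchange needed; term : T1 → T1
use counts: d (λ-bound) ×1, c (λ-bound) ×1, n (λ-bound) ×1, e (λ-bound) ×1, b (λ-bound) ×1
use order (left to right): c, n, e, d, b
typing: the term checks, with type T1 → T1
across the five disciplines: ordered ✓ | linear ✓ | affine ✓ | relevant ✓ | unrestricted ✓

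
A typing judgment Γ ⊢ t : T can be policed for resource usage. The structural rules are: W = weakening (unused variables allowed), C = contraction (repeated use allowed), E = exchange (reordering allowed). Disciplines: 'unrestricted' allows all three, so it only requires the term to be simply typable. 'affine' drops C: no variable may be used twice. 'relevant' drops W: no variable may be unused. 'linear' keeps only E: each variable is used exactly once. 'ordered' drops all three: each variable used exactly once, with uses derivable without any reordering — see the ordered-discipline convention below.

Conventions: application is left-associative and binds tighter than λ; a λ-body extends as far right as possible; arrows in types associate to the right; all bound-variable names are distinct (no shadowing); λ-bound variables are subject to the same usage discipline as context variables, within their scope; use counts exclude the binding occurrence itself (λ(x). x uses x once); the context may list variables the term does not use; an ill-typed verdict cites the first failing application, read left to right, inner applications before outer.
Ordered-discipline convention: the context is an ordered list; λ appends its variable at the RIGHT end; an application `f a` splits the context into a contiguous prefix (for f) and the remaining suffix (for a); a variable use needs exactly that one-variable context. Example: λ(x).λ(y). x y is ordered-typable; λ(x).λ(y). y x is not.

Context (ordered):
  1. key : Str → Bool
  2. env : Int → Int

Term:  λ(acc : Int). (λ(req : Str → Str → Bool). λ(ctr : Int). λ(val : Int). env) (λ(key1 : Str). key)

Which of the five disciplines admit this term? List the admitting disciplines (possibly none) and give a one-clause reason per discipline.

accepted by: affine, unrestricted
counts: key: 1; env: 1; acc [bound]: 0; req [bound]: 0; ctr [bound]: 0; val [bound]: 0; key1 [bound]: 0
order of uses: env, key
typing: the term checks, with type Int → Int → Int → Int → Int
ordered: ✗, acc, req, ctr, val, key1 left unused
linear: ✗, acc, req, ctr, val, key1 left unused
affine: ✓, at most one use each (key, env, acc, req, ctr, val, key1)
relevant: ✗, acc, req, ctr, val, key1 left unused
unrestricted: ✓, well-typed at Int → Int → Int → Int → Int; no restrictions here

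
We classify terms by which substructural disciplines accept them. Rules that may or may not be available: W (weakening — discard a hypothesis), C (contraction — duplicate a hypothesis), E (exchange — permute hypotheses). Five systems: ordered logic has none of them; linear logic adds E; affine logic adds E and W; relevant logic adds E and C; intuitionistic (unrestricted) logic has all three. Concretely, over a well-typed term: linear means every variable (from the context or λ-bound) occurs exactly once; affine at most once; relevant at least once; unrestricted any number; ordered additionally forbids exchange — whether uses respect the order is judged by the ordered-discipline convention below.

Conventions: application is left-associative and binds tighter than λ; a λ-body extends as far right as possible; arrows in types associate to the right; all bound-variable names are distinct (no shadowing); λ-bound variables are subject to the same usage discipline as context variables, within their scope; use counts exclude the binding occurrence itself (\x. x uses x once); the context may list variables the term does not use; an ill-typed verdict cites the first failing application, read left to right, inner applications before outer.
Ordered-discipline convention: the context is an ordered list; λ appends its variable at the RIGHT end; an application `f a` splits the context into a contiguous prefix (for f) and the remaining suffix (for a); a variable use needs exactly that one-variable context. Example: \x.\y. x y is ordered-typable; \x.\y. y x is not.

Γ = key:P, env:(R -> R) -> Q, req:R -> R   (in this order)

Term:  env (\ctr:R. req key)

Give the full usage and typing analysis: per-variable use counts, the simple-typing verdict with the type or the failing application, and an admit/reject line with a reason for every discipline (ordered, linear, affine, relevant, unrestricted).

variable uses: key: 1, env: 1, req: 1, ctr (bound): 0
use order (left to right): env, req, key
typing: ill-typed: an application expects R but receives P
ordered ✗ (not simply typable)
linear ✗ (fails simple typing)
affine ✗ (a type mismatch blocks all five)
relevant ✗ (the type mismatch rejects it)
unrestricted ✗ (not simply typable)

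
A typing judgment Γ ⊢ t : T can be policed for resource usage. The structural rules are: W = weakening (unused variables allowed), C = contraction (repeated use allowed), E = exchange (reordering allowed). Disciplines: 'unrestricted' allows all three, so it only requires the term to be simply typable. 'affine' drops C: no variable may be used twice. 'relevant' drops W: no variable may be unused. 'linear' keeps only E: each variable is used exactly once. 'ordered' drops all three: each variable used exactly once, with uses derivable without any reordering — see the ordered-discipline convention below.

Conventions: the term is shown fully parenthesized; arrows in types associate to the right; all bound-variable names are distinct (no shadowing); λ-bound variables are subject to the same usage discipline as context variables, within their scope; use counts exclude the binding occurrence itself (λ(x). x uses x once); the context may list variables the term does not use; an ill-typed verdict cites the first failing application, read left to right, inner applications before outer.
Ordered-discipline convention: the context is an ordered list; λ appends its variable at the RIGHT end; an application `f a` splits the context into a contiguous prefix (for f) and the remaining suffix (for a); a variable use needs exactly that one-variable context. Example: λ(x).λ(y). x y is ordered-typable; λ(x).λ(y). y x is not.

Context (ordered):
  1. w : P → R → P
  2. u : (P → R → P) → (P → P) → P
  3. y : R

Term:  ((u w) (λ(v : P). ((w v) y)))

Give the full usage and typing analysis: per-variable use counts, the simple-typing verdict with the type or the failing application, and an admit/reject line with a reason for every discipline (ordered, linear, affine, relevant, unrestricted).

variable uses: w=2; u=1; y=1; v (λ-bound)=1
uses in reading order: u, w, w, v, y
typing: the term checks, with type P
ordered ✗ (uses contraction: w ×2)
linear ✗ (uses contraction: w ×2)
affine ✗ (uses contraction: w ×2)
relevant ✓ (none of w, u, y, v goes unused)
unrestricted ✓ (well-typed at P; no restrictions here)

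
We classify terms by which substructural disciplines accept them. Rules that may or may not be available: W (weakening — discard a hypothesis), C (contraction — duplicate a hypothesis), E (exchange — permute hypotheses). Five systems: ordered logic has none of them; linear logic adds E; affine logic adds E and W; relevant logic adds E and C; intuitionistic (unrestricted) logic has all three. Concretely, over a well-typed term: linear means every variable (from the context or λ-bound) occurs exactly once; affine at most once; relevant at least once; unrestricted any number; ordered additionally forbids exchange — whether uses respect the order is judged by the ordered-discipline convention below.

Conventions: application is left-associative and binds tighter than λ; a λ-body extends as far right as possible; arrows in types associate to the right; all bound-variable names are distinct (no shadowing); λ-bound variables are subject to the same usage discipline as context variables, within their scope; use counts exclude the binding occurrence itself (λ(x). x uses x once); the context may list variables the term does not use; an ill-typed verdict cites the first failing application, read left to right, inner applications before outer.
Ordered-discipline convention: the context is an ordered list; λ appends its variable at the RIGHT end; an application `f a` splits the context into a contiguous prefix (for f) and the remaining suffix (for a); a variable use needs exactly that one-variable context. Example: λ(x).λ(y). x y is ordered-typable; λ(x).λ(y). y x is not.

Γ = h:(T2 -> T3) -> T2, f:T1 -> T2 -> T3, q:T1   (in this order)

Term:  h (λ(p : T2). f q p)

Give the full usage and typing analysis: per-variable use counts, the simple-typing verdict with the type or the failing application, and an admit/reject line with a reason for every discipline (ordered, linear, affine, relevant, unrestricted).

counts: h ×1; f ×1; q ×1; p [bound] ×1
order of uses: h, f, q, p
typing: the term checks, with type T2
ordered ✓ (one use each (h, f, q, p); ordered split holds)
linear ✓ (h, f, q, p: one use apiece)
affine ✓ (no duplicate uses among h, f, q, p)
relevant ✓ (every one of h, f, q, p appears)
unrestricted ✓ (type-checks (T2) and nothing is barred)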